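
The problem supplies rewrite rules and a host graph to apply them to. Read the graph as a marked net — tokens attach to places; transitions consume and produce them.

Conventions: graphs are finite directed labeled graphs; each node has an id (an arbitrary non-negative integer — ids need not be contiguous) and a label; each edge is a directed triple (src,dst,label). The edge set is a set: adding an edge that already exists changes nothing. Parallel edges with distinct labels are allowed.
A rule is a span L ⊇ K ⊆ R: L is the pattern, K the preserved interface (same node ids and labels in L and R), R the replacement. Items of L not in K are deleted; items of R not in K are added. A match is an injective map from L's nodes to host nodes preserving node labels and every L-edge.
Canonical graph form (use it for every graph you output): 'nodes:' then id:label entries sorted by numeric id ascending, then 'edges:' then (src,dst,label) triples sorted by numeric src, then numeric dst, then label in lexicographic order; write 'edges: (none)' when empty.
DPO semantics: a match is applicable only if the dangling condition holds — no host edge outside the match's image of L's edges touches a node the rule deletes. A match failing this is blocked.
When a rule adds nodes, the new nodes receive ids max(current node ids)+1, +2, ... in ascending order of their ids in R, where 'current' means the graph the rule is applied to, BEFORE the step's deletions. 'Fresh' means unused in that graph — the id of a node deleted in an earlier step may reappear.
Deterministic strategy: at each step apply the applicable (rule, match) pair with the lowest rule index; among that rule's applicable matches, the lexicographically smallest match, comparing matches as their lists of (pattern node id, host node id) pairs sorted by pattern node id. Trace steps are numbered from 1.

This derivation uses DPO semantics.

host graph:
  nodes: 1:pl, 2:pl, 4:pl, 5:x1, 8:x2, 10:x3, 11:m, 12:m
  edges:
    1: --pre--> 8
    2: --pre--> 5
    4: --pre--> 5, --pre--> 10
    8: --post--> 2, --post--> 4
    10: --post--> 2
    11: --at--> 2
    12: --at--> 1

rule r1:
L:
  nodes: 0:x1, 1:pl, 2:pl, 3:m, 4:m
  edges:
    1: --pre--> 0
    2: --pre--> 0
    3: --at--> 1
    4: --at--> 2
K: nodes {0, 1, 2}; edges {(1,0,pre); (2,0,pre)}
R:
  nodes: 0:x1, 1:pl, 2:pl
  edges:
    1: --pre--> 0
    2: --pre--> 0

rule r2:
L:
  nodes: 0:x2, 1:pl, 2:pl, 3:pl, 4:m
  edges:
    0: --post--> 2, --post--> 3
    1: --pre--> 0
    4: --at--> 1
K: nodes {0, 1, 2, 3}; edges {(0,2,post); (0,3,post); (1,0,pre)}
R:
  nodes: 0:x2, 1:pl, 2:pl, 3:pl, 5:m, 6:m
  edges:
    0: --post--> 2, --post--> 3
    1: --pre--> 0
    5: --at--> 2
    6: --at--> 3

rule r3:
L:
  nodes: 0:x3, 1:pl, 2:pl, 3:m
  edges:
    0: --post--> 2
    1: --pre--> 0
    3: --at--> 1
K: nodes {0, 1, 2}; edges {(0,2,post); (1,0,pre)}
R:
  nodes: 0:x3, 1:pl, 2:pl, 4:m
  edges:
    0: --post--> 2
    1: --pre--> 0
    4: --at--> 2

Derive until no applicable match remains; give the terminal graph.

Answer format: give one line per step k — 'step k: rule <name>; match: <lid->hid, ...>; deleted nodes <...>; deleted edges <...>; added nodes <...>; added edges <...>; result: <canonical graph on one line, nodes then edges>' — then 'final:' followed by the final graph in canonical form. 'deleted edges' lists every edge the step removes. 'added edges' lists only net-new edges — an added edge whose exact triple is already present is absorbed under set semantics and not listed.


step 1: rule r2; match: 0->8, 1->1, 2->2, 3->4, 4->12; deleted nodes 12; deleted edges (12,1,at); added nodes 13, 14; added edges (13,2,at); (14,4,at); result: nodes: 1:pl, 2:pl, 4:pl, 5:x1, 8:x2, 10:x3, 11:m, 13:m, 14:m edges: (1,8,pre); (2,5,pre); (4,5,pre); (4,10,pre); (8,2,post); (8,4,post); (10,2,post); (11,2,at); (13,2,at); (14,4,at)
step 2: rule r1; match: 0->5, 1->2, 2->4, 3->11, 4->14; deleted nodes 11, 14; deleted edges (11,2,at); (14,4,at); added nodes (none); added edges (none); result: nodes: 1:pl, 2:pl, 4:pl, 5:x1, 8:x2, 10:x3, 13:m edges: (1,8,pre); (2,5,pre); (4,5,pre); (4,10,pre); (8,2,post); (8,4,post); (10,2,post); (13,2,at)
final:
nodes: 1:pl, 2:pl, 4:pl, 5:x1, 8:x2, 10:x3, 13:m
edges: (1,8,pre); (2,5,pre); (4,5,pre); (4,10,pre); (8,2,post); (8,4,post); (10,2,post); (13,2,at)


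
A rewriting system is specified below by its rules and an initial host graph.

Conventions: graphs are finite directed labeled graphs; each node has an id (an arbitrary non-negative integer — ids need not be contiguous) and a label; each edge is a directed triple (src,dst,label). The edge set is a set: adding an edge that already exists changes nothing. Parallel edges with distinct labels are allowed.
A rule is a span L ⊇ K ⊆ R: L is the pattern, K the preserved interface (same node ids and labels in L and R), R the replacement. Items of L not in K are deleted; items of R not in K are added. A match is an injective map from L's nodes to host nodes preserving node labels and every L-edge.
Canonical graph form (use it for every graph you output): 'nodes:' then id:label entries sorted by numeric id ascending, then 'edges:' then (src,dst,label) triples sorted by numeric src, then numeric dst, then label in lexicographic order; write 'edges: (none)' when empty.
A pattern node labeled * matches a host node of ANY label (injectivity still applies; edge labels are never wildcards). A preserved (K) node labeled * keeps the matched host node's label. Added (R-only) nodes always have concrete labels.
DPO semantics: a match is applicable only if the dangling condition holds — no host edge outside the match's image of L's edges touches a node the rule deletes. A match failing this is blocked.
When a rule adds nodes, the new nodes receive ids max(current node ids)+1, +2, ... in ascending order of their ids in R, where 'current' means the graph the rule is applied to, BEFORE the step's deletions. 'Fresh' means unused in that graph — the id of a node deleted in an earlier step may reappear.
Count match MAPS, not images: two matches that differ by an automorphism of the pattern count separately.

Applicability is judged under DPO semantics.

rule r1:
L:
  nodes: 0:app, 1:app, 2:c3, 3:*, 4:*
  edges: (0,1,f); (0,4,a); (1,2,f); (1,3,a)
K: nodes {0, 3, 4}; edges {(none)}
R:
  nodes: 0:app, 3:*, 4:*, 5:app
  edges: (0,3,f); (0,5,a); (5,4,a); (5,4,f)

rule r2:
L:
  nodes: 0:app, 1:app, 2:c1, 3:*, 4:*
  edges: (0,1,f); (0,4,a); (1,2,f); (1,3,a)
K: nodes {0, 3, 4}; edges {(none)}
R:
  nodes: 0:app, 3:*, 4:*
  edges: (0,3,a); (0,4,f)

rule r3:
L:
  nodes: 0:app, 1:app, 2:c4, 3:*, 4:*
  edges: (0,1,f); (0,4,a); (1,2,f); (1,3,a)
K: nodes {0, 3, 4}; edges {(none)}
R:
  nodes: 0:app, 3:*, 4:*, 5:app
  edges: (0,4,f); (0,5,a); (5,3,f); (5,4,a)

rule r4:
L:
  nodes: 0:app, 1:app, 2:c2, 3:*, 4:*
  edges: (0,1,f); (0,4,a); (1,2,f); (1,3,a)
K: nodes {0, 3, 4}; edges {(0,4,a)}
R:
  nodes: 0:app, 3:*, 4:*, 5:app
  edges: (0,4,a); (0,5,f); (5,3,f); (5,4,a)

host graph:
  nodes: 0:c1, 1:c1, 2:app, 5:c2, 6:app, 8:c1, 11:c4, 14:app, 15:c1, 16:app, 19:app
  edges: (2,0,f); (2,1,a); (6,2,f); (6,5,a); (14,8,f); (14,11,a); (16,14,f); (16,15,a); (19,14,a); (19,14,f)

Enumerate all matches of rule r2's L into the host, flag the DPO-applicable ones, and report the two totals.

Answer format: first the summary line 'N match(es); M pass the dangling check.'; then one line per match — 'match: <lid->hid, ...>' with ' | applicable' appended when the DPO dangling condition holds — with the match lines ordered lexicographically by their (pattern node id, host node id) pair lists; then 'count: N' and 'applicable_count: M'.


2 match(es); 1 pass the dangling check.
match: 0->6, 1->2, 2->0, 3->1, 4->5 | applicable
match: 0->16, 1->14, 2->8, 3->11, 4->15
count: 2
applicable_count: 1


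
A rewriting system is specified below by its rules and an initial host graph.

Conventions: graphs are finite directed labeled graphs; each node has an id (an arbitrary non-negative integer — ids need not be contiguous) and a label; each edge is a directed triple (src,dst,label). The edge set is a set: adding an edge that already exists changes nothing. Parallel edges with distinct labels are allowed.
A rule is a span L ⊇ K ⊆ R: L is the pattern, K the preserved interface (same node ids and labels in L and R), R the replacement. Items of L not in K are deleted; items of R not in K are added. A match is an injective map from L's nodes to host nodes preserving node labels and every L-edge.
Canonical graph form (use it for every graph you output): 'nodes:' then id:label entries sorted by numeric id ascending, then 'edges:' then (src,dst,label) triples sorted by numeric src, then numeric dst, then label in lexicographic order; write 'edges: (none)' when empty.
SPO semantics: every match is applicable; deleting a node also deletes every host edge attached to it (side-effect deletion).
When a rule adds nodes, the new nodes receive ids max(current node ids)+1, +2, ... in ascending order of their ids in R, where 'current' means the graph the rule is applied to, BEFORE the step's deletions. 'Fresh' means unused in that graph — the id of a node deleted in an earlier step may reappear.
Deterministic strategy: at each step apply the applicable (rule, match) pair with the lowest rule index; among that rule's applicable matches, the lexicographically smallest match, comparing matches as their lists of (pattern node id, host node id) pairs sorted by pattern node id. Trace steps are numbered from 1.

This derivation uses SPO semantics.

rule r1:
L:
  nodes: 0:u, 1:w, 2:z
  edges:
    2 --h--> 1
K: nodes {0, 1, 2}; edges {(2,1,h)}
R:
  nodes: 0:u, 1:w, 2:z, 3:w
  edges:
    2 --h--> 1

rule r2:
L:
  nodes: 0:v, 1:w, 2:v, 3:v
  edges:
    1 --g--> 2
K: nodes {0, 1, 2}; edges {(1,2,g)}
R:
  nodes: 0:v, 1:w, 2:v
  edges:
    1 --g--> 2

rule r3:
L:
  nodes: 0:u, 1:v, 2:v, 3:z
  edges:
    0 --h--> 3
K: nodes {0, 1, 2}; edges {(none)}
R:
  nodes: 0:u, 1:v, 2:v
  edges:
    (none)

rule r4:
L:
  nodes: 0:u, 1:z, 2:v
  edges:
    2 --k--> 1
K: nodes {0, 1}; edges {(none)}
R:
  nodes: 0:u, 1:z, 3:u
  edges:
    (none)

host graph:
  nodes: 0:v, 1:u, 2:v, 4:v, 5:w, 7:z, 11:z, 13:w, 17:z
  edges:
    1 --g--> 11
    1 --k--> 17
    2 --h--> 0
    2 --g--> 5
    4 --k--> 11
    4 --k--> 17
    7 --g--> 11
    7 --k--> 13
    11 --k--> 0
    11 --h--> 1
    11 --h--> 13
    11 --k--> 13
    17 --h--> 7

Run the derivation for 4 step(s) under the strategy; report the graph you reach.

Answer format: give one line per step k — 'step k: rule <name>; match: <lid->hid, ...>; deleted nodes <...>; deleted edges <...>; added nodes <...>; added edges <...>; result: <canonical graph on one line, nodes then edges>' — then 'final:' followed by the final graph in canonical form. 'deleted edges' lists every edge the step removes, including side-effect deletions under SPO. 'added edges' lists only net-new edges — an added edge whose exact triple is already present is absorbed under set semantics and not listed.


step 1: rule r1; match: 0->1, 1->13, 2->11; deleted nodes (none); deleted edges (none); added nodes 18; added edges (none); result: nodes: 0:v, 1:u, 2:v, 4:v, 5:w, 7:z, 11:z, 13:w, 17:z, 18:w edges: (1,11,g); (1,17,k); (2,0,h); (2,5,g); (4,11,k); (4,17,k); (7,11,g); (7,13,k); (11,0,k); (11,1,h); (11,13,h); (11,13,k); (17,7,h)
step 2: rule r1; match: 0->1, 1->13, 2->11; deleted nodes (none); deleted edges (none); added nodes 19; added edges (none); result: nodes: 0:v, 1:u, 2:v, 4:v, 5:w, 7:z, 11:z, 13:w, 17:z, 18:w, 19:w edges: (1,11,g); (1,17,k); (2,0,h); (2,5,g); (4,11,k); (4,17,k); (7,11,g); (7,13,k); (11,0,k); (11,1,h); (11,13,h); (11,13,k); (17,7,h)
step 3: rule r1; match: 0->1, 1->13, 2->11; deleted nodes (none); deleted edges (none); added nodes 20; added edges (none); result: nodes: 0:v, 1:u, 2:v, 4:v, 5:w, 7:z, 11:z, 13:w, 17:z, 18:w, 19:w, 20:w edges: (1,11,g); (1,17,k); (2,0,h); (2,5,g); (4,11,k); (4,17,k); (7,11,g); (7,13,k); (11,0,k); (11,1,h); (11,13,h); (11,13,k); (17,7,h)
step 4: rule r1; match: 0->1, 1->13, 2->11; deleted nodes (none); deleted edges (none); added nodes 21; added edges (none); result: nodes: 0:v, 1:u, 2:v, 4:v, 5:w, 7:z, 11:z, 13:w, 17:z, 18:w, 19:w, 20:w, 21:w edges: (1,11,g); (1,17,k); (2,0,h); (2,5,g); (4,11,k); (4,17,k); (7,11,g); (7,13,k); (11,0,k); (11,1,h); (11,13,h); (11,13,k); (17,7,h)
final:
nodes: 0:v, 1:u, 2:v, 4:v, 5:w, 7:z, 11:z, 13:w, 17:z, 18:w, 19:w, 20:w, 21:w
edges: (1,11,g); (1,17,k); (2,0,h); (2,5,g); (4,11,k); (4,17,k); (7,11,g); (7,13,k); (11,0,k); (11,1,h); (11,13,h); (11,13,k); (17,7,h)


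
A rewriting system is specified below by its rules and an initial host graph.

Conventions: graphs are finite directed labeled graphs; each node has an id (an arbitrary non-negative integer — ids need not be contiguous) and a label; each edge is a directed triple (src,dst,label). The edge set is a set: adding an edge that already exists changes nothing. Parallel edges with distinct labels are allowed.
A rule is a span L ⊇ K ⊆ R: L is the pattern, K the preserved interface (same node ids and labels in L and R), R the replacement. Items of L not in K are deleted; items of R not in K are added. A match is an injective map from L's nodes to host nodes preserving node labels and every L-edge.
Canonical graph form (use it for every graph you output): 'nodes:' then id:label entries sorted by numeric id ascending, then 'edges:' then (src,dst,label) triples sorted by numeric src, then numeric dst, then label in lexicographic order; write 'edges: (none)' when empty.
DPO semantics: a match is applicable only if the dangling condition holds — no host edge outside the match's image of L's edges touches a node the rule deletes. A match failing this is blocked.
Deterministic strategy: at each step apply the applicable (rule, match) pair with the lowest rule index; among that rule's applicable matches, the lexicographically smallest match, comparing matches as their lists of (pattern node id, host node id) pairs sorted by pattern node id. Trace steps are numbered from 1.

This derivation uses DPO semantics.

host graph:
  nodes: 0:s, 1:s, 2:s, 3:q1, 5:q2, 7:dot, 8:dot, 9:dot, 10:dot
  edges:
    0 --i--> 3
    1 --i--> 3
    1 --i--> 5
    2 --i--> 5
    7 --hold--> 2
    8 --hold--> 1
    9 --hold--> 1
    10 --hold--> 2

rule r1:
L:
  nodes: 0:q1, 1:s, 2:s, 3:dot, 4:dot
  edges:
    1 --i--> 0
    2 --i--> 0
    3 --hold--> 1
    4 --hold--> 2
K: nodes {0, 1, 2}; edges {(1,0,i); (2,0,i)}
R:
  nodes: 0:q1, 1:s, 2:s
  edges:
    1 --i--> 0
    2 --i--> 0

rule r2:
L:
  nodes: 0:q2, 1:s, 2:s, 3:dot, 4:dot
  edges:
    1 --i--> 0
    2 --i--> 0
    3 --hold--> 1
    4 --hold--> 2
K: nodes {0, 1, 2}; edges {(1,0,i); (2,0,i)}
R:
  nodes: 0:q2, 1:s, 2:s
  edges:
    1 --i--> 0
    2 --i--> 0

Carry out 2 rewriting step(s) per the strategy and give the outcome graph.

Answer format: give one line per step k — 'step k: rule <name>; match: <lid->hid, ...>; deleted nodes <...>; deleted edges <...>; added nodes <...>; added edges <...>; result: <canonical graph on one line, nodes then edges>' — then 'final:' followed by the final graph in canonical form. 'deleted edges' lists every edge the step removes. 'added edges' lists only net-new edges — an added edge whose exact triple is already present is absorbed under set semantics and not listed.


step 1: rule r2; match: 0->5, 1->1, 2->2, 3->8, 4->7; deleted nodes 7, 8; deleted edges (7,2,hold); (8,1,hold); added nodes (none); added edges (none); result: nodes: 0:s, 1:s, 2:s, 3:q1, 5:q2, 9:dot, 10:dot edges: (0,3,i); (1,3,i); (1,5,i); (2,5,i); (9,1,hold); (10,2,hold)
step 2: rule r2; match: 0->5, 1->1, 2->2, 3->9, 4->10; deleted nodes 9, 10; deleted edges (9,1,hold); (10,2,hold); added nodes (none); added edges (none); result: nodes: 0:s, 1:s, 2:s, 3:q1, 5:q2 edges: (0,3,i); (1,3,i); (1,5,i); (2,5,i)
final:
nodes: 0:s, 1:s, 2:s, 3:q1, 5:q2
edges: (0,3,i); (1,3,i); (1,5,i); (2,5,i)


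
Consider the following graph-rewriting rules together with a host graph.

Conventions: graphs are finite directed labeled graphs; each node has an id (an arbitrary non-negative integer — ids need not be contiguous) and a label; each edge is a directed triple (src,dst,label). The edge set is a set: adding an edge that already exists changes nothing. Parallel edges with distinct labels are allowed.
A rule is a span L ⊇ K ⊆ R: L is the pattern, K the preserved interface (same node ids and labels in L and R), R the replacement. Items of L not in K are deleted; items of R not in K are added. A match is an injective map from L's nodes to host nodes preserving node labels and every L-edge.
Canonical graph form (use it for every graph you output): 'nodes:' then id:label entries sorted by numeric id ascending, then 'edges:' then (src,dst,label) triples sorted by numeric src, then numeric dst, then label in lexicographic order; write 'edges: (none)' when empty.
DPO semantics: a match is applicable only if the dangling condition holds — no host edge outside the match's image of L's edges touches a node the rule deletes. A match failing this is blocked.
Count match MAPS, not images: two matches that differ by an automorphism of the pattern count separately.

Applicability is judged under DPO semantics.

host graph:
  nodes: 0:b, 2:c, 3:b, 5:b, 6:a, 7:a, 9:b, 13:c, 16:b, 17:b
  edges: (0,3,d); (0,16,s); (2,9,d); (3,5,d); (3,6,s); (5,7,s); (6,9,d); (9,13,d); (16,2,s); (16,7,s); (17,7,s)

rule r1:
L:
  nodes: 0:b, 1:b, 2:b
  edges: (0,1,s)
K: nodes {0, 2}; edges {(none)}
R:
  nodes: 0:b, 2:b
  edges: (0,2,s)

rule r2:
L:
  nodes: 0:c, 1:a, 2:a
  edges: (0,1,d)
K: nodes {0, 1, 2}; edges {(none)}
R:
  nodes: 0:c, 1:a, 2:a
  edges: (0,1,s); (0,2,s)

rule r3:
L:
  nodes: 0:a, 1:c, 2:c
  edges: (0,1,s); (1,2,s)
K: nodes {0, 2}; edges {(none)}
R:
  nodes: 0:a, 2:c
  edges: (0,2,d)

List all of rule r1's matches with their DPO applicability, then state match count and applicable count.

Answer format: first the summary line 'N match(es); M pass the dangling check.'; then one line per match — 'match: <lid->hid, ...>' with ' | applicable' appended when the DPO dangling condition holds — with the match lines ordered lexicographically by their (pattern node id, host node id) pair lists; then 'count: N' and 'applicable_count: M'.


4 match(es); 0 pass the dangling check.
match: 0->0, 1->16, 2->3
match: 0->0, 1->16, 2->5
match: 0->0, 1->16, 2->9
match: 0->0, 1->16, 2->17
count: 4
applicable_count: 0


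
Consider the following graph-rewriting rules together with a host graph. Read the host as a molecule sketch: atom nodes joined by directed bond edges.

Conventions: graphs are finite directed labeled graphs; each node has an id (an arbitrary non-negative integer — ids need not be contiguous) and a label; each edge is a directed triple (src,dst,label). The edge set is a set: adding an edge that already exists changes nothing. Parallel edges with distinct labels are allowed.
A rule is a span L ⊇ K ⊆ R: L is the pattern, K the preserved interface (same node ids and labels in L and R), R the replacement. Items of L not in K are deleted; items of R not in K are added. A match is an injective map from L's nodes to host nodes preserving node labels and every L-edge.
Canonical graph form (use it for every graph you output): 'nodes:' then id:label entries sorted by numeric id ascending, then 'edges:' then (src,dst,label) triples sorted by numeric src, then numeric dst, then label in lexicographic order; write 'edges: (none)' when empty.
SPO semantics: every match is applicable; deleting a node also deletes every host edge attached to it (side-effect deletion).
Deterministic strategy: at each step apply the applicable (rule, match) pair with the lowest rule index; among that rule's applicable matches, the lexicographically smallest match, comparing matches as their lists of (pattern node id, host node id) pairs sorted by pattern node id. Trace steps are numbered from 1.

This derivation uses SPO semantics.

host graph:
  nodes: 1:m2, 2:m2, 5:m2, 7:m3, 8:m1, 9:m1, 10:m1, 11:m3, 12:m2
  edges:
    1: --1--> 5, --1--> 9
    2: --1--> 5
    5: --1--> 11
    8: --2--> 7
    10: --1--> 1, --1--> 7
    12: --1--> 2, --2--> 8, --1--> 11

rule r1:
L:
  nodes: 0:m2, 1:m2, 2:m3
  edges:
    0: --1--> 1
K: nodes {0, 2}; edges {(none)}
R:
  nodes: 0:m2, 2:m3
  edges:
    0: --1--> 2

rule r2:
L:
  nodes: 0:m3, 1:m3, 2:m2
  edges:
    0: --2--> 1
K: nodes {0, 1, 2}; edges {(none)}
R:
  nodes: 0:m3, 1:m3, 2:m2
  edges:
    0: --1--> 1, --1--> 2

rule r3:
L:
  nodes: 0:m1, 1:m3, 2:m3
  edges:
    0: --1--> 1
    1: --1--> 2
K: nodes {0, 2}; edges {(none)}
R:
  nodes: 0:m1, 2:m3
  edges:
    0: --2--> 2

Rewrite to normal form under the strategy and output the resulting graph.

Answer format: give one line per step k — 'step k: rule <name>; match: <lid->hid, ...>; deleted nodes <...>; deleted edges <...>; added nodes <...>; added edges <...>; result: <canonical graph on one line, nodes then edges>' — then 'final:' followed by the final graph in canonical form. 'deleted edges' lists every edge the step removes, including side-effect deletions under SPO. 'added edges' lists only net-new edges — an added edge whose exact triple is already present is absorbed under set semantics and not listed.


step 1: rule r1; match: 0->1, 1->5, 2->7; deleted nodes 5; deleted edges (1,5,1); (2,5,1); (5,11,1); added nodes (none); added edges (1,7,1); result: nodes: 1:m2, 2:m2, 7:m3, 8:m1, 9:m1, 10:m1, 11:m3, 12:m2 edges: (1,7,1); (1,9,1); (8,7,2); (10,1,1); (10,7,1); (12,2,1); (12,8,2); (12,11,1)
step 2: rule r1; match: 0->12, 1->2, 2->7; deleted nodes 2; deleted edges (12,2,1); added nodes (none); added edges (12,7,1); result: nodes: 1:m2, 7:m3, 8:m1, 9:m1, 10:m1, 11:m3, 12:m2 edges: (1,7,1); (1,9,1); (8,7,2); (10,1,1); (10,7,1); (12,7,1); (12,8,2); (12,11,1)
final:
nodes: 1:m2, 7:m3, 8:m1, 9:m1, 10:m1, 11:m3, 12:m2
edges: (1,7,1); (1,9,1); (8,7,2); (10,1,1); (10,7,1); (12,7,1); (12,8,2); (12,11,1)


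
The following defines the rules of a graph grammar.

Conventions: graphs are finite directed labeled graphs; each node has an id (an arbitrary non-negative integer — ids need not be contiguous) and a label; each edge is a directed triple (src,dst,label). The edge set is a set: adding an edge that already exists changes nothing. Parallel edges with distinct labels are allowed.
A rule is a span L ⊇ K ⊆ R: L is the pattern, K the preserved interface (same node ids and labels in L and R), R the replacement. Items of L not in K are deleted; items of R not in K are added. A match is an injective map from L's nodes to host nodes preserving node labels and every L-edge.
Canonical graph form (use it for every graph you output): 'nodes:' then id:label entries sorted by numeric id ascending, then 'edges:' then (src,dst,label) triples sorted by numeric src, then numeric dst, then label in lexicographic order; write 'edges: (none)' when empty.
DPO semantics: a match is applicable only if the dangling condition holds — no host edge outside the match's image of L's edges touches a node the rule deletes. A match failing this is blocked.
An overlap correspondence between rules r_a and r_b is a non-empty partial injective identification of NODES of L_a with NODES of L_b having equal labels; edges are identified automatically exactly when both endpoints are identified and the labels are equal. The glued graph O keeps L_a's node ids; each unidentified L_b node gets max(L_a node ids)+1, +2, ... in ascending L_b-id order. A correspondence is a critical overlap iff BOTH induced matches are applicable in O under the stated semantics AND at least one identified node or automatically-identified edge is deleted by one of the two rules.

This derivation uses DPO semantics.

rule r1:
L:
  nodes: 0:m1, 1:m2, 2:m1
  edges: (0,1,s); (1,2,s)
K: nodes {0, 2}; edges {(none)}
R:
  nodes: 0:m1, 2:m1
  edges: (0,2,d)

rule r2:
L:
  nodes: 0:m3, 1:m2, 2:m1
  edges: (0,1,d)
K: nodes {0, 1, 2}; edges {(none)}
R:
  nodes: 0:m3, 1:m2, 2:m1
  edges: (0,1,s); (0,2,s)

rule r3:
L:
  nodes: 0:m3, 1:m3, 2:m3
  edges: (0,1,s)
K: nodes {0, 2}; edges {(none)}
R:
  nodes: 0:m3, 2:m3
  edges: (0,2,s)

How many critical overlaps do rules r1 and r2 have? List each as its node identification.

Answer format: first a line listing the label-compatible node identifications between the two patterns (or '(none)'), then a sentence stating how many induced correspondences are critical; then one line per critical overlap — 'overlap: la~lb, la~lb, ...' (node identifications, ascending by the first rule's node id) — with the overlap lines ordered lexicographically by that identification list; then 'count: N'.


label-compatible node identifications between L(r1) and L(r2): 0~2, 1~1, 2~2
0 of the induced correspondences are critical overlaps of r1 and r2.
count: 0


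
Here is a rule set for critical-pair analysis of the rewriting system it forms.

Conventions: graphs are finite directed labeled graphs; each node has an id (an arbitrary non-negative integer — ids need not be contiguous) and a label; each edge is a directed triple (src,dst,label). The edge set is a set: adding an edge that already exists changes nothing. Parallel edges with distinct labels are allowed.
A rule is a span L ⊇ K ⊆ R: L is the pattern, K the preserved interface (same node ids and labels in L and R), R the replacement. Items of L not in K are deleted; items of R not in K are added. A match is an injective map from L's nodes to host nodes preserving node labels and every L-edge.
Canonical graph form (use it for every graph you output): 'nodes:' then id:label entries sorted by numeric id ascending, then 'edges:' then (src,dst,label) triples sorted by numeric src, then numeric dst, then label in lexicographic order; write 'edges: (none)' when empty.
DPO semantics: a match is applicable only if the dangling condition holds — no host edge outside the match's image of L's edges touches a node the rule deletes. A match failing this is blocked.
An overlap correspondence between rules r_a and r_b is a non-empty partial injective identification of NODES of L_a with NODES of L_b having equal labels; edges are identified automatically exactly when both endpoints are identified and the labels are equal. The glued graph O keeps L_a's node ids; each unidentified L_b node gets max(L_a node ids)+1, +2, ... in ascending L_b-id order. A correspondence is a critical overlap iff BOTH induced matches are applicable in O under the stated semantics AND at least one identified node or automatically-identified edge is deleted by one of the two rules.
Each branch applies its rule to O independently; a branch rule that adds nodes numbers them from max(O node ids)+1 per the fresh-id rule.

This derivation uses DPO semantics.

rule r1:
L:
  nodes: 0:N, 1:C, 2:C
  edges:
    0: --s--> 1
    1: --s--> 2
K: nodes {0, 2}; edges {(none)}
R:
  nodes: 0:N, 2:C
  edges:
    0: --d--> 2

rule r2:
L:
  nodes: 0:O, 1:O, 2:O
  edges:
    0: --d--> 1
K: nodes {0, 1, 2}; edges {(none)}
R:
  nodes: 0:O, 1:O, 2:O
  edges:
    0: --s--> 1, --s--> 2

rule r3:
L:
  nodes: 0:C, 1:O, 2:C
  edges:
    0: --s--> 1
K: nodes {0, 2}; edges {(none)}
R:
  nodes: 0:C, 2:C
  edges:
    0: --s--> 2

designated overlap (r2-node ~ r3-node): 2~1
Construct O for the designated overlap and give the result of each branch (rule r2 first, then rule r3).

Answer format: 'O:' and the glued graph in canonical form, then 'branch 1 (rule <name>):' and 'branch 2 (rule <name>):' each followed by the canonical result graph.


O:
nodes: 0:O, 1:O, 2:O, 3:C, 4:C
edges: (0,1,d); (3,2,s)
branch 1 (rule r2):
nodes: 0:O, 1:O, 2:O, 3:C, 4:C
edges: (0,1,s); (0,2,s); (3,2,s)
branch 2 (rule r3):
nodes: 0:O, 1:O, 3:C, 4:C
edges: (0,1,d); (3,4,s)


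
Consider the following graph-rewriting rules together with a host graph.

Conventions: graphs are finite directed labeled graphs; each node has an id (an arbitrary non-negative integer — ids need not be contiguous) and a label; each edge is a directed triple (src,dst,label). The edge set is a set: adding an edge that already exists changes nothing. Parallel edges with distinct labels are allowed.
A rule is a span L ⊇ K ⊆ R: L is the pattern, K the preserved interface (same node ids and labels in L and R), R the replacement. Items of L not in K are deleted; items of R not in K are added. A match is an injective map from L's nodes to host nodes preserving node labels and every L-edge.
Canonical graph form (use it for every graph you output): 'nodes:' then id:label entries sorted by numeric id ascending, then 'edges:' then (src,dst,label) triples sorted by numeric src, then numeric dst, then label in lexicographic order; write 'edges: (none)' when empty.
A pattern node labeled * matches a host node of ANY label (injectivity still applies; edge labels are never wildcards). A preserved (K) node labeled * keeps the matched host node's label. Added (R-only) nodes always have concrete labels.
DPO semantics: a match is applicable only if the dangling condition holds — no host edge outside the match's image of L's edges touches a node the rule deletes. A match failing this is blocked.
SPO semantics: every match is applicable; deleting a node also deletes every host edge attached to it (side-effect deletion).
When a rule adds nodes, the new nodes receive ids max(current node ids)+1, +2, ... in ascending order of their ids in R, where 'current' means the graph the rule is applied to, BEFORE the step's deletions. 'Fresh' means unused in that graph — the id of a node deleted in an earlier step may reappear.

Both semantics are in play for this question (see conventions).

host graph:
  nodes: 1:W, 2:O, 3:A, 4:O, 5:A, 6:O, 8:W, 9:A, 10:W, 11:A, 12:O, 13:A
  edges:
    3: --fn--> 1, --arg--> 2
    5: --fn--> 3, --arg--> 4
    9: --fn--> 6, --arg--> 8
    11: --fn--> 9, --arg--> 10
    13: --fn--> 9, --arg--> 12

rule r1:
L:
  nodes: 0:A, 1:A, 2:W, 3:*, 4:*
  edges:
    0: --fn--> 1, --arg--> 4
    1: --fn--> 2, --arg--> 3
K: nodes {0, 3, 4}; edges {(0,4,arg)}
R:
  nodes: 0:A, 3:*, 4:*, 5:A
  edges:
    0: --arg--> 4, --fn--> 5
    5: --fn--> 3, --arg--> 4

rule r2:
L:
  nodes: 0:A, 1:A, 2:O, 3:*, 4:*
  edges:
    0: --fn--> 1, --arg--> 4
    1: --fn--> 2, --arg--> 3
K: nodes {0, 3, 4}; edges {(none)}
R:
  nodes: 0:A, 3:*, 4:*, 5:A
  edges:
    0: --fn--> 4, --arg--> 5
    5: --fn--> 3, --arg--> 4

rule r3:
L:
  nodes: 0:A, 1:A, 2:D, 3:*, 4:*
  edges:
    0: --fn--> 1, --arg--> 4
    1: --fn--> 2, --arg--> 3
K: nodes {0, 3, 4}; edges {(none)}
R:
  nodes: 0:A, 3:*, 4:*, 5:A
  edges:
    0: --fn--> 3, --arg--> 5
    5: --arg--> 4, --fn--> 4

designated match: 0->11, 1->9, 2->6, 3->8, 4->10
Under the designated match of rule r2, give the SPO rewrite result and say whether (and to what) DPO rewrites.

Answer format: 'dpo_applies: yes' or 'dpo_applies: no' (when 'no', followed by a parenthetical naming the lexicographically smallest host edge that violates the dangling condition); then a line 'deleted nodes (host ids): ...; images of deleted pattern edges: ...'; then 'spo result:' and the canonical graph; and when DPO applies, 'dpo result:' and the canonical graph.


dpo_applies: no
(the rule deletes node 9, which keeps host edge (13,9,fn) outside the match image — the dangling condition fails, DPO blocks; SPO proceeds and side-deletes such edges)
deleted nodes (host ids): 6, 9; images of deleted pattern edges: (9,6,fn); (9,8,arg); (11,9,fn); (11,10,arg)
spo result:
nodes: 1:W, 2:O, 3:A, 4:O, 5:A, 8:W, 10:W, 11:A, 12:O, 13:A, 14:A
edges: (3,1,fn); (3,2,arg); (5,3,fn); (5,4,arg); (11,10,fn); (11,14,arg); (13,12,arg); (14,8,fn); (14,10,arg)


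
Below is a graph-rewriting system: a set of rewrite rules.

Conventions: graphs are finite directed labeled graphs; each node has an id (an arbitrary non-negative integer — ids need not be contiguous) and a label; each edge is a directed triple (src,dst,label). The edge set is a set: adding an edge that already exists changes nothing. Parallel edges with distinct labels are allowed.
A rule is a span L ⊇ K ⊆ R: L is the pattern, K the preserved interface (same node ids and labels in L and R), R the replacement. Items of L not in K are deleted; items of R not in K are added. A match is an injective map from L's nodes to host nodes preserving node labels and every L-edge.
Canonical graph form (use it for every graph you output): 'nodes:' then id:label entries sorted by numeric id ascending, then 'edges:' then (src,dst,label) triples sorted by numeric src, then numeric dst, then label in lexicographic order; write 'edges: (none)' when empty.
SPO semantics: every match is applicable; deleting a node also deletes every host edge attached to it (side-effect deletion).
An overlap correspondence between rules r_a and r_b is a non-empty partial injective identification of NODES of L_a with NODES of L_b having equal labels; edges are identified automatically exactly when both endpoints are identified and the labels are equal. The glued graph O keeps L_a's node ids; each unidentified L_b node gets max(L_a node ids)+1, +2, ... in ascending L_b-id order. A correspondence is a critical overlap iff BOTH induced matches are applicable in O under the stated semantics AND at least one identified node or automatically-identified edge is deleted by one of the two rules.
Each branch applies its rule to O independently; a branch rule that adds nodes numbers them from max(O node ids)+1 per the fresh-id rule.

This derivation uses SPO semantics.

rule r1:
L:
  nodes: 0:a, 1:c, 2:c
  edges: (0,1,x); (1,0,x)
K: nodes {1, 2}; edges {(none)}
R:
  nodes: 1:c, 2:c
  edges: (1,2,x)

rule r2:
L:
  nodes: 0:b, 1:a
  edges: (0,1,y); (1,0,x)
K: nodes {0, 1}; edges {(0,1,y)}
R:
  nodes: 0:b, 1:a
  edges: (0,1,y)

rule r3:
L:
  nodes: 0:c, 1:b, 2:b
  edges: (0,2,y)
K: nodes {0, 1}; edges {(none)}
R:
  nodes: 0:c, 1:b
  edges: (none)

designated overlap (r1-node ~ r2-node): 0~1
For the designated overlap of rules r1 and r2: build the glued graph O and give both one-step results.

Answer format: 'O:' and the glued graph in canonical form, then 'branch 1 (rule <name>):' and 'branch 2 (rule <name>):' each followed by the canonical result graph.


O:
nodes: 0:a, 1:c, 2:c, 3:b
edges: (0,1,x); (0,3,x); (1,0,x); (3,0,y)
branch 1 (rule r1):
nodes: 1:c, 2:c, 3:b
edges: (1,2,x)
branch 2 (rule r2):
nodes: 0:a, 1:c, 2:c, 3:b
edges: (0,1,x); (1,0,x); (3,0,y)


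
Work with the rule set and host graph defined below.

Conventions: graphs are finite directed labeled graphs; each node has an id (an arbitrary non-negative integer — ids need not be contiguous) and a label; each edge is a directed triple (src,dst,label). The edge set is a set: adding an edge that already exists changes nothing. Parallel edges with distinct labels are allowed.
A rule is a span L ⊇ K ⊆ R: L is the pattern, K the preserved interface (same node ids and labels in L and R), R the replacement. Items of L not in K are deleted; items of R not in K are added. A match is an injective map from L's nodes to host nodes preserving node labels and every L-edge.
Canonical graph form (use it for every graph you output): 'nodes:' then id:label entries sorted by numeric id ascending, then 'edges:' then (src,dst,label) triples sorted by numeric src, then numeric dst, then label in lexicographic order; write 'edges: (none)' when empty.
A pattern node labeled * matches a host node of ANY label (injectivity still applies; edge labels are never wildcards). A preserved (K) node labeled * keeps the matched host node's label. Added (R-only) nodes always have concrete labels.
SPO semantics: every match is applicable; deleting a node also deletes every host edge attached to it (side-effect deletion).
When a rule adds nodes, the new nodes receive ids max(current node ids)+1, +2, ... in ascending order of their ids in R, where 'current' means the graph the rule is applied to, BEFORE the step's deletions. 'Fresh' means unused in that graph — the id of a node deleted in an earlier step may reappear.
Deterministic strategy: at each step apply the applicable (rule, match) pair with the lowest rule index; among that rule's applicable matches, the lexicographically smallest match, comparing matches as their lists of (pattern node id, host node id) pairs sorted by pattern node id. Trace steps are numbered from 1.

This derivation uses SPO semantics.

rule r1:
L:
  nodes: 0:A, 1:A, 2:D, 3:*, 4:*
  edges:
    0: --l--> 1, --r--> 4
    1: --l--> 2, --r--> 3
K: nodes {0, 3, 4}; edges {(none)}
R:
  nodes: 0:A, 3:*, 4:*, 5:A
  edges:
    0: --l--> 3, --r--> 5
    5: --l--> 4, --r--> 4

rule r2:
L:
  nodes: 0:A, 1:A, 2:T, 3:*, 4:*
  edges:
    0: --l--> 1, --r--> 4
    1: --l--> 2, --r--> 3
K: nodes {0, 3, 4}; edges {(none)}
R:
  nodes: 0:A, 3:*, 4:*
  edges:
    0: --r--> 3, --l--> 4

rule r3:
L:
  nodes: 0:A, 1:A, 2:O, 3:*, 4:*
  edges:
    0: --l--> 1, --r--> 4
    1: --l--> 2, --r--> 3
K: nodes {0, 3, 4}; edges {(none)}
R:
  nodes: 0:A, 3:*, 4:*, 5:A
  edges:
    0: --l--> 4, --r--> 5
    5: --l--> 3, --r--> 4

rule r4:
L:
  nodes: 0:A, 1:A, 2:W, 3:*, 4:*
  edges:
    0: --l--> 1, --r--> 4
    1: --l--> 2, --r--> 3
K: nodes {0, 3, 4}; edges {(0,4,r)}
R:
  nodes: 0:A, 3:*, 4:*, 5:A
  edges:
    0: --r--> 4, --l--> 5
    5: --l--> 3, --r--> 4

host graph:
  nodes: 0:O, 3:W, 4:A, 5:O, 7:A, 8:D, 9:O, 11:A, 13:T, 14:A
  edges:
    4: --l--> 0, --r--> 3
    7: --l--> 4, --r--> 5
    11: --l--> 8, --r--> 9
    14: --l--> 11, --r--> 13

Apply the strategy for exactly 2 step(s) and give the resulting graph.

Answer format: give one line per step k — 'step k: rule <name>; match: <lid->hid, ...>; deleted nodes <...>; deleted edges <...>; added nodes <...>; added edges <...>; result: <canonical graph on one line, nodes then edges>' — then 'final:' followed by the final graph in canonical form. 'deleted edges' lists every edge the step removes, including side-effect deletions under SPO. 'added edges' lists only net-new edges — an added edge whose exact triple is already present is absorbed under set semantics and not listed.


step 1: rule r1; match: 0->14, 1->11, 2->8, 3->9, 4->13; deleted nodes 8, 11; deleted edges (11,8,l); (11,9,r); (14,11,l); (14,13,r); added nodes 15; added edges (14,9,l); (14,15,r); (15,13,l); (15,13,r); result: nodes: 0:O, 3:W, 4:A, 5:O, 7:A, 9:O, 13:T, 14:A, 15:A edges: (4,0,l); (4,3,r); (7,4,l); (7,5,r); (14,9,l); (14,15,r); (15,13,l); (15,13,r)
step 2: rule r3; match: 0->7, 1->4, 2->0, 3->3, 4->5; deleted nodes 0, 4; deleted edges (4,0,l); (4,3,r); (7,4,l); (7,5,r); added nodes 16; added edges (7,5,l); (7,16,r); (16,3,l); (16,5,r); result: nodes: 3:W, 5:O, 7:A, 9:O, 13:T, 14:A, 15:A, 16:A edges: (7,5,l); (7,16,r); (14,9,l); (14,15,r); (15,13,l); (15,13,r); (16,3,l); (16,5,r)
final:
nodes: 3:W, 5:O, 7:A, 9:O, 13:T, 14:A, 15:A, 16:A
edges: (7,5,l); (7,16,r); (14,9,l); (14,15,r); (15,13,l); (15,13,r); (16,3,l); (16,5,r)


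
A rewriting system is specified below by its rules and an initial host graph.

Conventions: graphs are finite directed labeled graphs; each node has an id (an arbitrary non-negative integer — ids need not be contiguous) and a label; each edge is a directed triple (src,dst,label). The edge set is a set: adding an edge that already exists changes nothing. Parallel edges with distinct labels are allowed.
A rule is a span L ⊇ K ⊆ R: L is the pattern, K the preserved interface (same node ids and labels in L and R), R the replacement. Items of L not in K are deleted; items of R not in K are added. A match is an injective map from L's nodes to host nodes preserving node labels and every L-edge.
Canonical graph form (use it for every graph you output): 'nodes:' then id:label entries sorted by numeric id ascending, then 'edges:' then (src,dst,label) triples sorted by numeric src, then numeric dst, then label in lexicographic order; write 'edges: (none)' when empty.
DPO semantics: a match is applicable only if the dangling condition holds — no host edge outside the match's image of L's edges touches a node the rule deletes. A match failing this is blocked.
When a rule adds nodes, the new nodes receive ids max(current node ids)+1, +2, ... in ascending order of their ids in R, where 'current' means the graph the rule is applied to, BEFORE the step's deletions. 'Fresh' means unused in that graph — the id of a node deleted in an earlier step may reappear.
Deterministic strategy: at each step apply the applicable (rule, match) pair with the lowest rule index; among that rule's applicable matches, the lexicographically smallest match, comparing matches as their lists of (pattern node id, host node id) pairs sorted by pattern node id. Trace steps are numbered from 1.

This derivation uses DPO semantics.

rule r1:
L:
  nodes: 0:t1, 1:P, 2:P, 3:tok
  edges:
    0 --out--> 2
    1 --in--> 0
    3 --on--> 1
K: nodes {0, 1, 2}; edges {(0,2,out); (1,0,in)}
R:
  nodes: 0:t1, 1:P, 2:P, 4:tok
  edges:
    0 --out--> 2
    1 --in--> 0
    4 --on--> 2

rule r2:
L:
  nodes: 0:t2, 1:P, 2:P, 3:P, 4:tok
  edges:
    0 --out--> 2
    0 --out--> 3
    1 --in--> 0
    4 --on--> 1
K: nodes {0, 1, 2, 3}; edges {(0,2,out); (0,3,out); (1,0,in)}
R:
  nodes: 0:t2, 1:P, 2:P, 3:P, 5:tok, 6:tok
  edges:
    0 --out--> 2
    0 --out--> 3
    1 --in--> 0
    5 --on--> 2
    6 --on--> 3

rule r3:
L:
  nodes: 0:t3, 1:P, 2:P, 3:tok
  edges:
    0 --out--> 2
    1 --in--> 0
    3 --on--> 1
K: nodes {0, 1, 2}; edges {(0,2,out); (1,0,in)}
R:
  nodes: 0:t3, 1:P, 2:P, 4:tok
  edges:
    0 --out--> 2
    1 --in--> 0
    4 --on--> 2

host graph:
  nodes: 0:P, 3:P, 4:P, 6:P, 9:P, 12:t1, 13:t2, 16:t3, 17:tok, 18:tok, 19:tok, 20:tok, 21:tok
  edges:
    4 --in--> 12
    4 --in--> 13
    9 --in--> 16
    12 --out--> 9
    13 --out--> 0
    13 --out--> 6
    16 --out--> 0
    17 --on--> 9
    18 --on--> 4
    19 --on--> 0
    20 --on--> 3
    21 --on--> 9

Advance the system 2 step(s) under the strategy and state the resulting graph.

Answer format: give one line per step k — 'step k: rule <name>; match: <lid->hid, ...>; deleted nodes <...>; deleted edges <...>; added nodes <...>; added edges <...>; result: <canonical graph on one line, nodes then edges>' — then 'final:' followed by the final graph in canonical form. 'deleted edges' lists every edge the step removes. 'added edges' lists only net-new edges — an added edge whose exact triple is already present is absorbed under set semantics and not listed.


step 1: rule r1; match: 0->12, 1->4, 2->9, 3->18; deleted nodes 18; deleted edges (18,4,on); added nodes 22; added edges (22,9,on); result: nodes: 0:P, 3:P, 4:P, 6:P, 9:P, 12:t1, 13:t2, 16:t3, 17:tok, 19:tok, 20:tok, 21:tok, 22:tok edges: (4,12,in); (4,13,in); (9,16,in); (12,9,out); (13,0,out); (13,6,out); (16,0,out); (17,9,on); (19,0,on); (20,3,on); (21,9,on); (22,9,on)
step 2: rule r3; match: 0->16, 1->9, 2->0, 3->17; deleted nodes 17; deleted edges (17,9,on); added nodes 23; added edges (23,0,on); result: nodes: 0:P, 3:P, 4:P, 6:P, 9:P, 12:t1, 13:t2, 16:t3, 19:tok, 20:tok, 21:tok, 22:tok, 23:tok edges: (4,12,in); (4,13,in); (9,16,in); (12,9,out); (13,0,out); (13,6,out); (16,0,out); (19,0,on); (20,3,on); (21,9,on); (22,9,on); (23,0,on)
final:
nodes: 0:P, 3:P, 4:P, 6:P, 9:P, 12:t1, 13:t2, 16:t3, 19:tok, 20:tok, 21:tok, 22:tok, 23:tok
edges: (4,12,in); (4,13,in); (9,16,in); (12,9,out); (13,0,out); (13,6,out); (16,0,out); (19,0,on); (20,3,on); (21,9,on); (22,9,on); (23,0,on)
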